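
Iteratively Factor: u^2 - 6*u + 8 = (u - 4)*(u - 2)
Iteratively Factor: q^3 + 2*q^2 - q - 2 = (q - 1)*(q^2 + 3*q + 2) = (q - 1)*(q + 1)*(q + 2)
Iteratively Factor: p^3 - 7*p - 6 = (p + 1)*(p^2 - p - 6) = (p + 1)*(p + 2)*(p - 3)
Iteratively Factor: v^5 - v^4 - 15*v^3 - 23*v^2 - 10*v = (v + 2)*(v^4 - 3*v^3 - 9*v^2 - 5*v) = (v + 1)*(v + 2)*(v^3 - 4*v^2 - 5*v) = (v + 1)^2*(v + 2)*(v^2 - 5*v) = (v - 5)*(v + 1)^2*(v + 2)*(v)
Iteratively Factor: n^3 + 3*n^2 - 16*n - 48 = (n - 4)*(n^2 + 7*n + 12) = (n - 4)*(n + 3)*(n + 4)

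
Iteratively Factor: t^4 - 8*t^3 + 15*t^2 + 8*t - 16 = (t - 4)*(t^3 - 4*t^2 - t + 4) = (t - 4)*(t + 1)*(t^2 - 5*t + 4) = (t - 4)^2*(t + 1)*(t - 1)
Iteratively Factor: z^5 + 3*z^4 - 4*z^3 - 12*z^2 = (z)*(z^4 + 3*z^3 - 4*z^2 - 12*z) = z*(z + 2)*(z^3 + z^2 - 6*z) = z*(z - 2)*(z + 2)*(z^2 + 3*z) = z^2*(z - 2)*(z + 2)*(z + 3)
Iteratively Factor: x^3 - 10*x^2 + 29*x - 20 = (x - 5)*(x^2 - 5*x + 4) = (x - 5)*(x - 4)*(x - 1)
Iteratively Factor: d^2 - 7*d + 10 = (d - 5)*(d - 2)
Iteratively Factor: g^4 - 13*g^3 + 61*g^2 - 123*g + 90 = (g - 3)*(g^3 - 10*g^2 + 31*g - 30) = (g - 3)^2*(g^2 - 7*g + 10) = (g - 5)*(g - 3)^2*(g - 2)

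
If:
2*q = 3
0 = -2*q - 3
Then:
No Solution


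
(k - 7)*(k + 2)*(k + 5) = k^3 - 39*k - 70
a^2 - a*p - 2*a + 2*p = (a - 2)*(a - p)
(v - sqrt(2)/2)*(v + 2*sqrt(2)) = v^2 + 3*sqrt(2)*v/2 - 2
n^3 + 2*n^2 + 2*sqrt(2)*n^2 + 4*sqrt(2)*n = n*(n + 2)*(n + 2*sqrt(2))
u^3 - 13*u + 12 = (u - 3)*(u - 1)*(u + 4)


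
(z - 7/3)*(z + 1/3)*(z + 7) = z^3 + 5*z^2 - 133*z/9 - 49/9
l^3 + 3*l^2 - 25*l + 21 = (l - 3)*(l - 1)*(l + 7)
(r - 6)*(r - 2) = r^2 - 8*r + 12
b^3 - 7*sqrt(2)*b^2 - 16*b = b*(b - 8*sqrt(2))*(b + sqrt(2))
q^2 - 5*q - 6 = (q - 6)*(q + 1)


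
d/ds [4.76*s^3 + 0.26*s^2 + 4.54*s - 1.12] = 14.28*s^2 + 0.52*s + 4.54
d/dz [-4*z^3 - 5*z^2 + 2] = 2*z*(-6*z - 5)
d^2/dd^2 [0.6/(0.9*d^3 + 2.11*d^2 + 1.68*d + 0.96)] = (-(3.24*d + 2.532)*(0.9*d^3 + 2.11*d^2 + 1.68*d + 0.96) + 0.6*(2.7*d^2 + 4.22*d + 1.68)*(5.4*d^2 + 8.44*d + 3.36))/(0.9*d^3 + 2.11*d^2 + 1.68*d + 0.96)^3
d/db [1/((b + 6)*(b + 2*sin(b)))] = -(b + (b + 6)*(2*cos(b) + 1) + 2*sin(b))/((b + 6)^2*(b + 2*sin(b))^2)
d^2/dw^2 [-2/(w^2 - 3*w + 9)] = 4*(w^2 - 3*w - (2*w - 3)^2 + 9)/(w^2 - 3*w + 9)^3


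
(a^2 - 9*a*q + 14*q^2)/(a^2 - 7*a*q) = (a - 2*q)/a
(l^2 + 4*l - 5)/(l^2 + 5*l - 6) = (l + 5)/(l + 6)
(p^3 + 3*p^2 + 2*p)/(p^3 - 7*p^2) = (p^2 + 3*p + 2)/(p*(p - 7))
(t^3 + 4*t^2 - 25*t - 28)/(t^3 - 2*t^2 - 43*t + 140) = (t + 1)/(t - 5)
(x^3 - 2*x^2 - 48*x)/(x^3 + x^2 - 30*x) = (x - 8)/(x - 5)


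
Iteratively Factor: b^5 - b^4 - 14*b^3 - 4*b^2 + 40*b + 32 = (b + 1)*(b^4 - 2*b^3 - 12*b^2 + 8*b + 32) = (b - 4)*(b + 1)*(b^3 + 2*b^2 - 4*b - 8) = (b - 4)*(b + 1)*(b + 2)*(b^2 - 4) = (b - 4)*(b - 2)*(b + 1)*(b + 2)*(b + 2)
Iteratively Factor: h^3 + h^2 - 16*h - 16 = (h - 4)*(h^2 + 5*h + 4) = (h - 4)*(h + 4)*(h + 1)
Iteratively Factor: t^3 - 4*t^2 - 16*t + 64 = (t + 4)*(t^2 - 8*t + 16) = (t - 4)*(t + 4)*(t - 4)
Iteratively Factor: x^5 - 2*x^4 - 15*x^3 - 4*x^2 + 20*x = (x - 5)*(x^4 + 3*x^3 - 4*x) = x*(x - 5)*(x^3 + 3*x^2 - 4) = x*(x - 5)*(x - 1)*(x^2 + 4*x + 4) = x*(x - 5)*(x - 1)*(x + 2)*(x + 2)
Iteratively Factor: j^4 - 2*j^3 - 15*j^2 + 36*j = (j - 3)*(j^3 + j^2 - 12*j) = j*(j - 3)*(j^2 + j - 12) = j*(j - 3)*(j + 4)*(j - 3)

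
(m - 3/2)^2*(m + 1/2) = m^3 - 5*m^2/2 + 3*m/4 + 9/8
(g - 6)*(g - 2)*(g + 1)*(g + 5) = g^4 - 2*g^3 - 31*g^2 + 32*g + 60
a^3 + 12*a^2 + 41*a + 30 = (a + 1)*(a + 5)*(a + 6)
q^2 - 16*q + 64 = (q - 8)^2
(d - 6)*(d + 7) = d^2 + d - 42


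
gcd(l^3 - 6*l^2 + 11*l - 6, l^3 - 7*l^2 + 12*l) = l - 3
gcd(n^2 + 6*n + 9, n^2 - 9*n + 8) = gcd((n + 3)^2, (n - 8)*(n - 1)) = 1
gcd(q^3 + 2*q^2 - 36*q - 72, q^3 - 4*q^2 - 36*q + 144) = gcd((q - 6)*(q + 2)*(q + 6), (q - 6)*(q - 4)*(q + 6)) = q^2 - 36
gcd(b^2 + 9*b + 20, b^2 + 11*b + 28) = b + 4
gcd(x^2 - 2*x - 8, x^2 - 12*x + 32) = x - 4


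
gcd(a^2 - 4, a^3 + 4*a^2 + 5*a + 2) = a + 2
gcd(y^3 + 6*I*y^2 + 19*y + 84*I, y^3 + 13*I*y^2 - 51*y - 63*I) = y^2 + 10*I*y - 21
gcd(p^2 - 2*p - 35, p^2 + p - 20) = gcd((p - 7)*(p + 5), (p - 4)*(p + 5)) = p + 5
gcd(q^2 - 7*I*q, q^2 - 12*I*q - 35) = q - 7*I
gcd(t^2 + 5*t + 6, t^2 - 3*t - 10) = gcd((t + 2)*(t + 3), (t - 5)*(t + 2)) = t + 2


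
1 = 1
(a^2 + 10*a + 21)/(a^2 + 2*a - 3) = (a + 7)/(a - 1)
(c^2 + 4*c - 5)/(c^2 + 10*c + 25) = (c - 1)/(c + 5)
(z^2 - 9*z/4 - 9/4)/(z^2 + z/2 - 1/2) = (4*z^2 - 9*z - 9)/(2*(2*z^2 + z - 1))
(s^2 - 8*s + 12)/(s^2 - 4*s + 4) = (s - 6)/(s - 2)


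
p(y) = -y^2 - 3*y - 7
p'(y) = -2*y - 3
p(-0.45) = -5.85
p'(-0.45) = -2.10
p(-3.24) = -7.78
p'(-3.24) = 3.48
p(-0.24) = -6.34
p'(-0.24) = -2.52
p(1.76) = -15.38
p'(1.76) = -6.52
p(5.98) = -60.70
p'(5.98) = -14.96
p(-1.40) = -4.76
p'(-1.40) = -0.20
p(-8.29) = -50.85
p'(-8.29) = 13.58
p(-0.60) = -5.56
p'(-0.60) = -1.80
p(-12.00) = -115.00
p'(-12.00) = 21.00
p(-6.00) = -25.00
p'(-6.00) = 9.00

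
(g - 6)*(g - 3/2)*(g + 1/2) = g^3 - 7*g^2 + 21*g/4 + 9/2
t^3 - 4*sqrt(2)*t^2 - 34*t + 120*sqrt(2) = (t - 5*sqrt(2))*(t - 3*sqrt(2))*(t + 4*sqrt(2))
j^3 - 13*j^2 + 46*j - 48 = (j - 8)*(j - 3)*(j - 2)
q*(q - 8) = q^2 - 8*q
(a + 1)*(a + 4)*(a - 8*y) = a^3 - 8*a^2*y + 5*a^2 - 40*a*y + 4*a - 32*y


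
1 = 1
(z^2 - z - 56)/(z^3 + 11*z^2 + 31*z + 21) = (z - 8)/(z^2 + 4*z + 3)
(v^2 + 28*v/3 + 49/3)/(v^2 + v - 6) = (v^2 + 28*v/3 + 49/3)/(v^2 + v - 6)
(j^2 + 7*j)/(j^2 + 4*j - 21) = j/(j - 3)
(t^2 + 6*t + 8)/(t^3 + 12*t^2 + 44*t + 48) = 1/(t + 6)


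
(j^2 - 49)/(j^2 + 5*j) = (j^2 - 49)/(j*(j + 5))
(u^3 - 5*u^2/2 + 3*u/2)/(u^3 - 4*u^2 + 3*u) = (u - 3/2)/(u - 3)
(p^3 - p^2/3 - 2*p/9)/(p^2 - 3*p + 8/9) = p*(9*p^2 - 3*p - 2)/(9*p^2 - 27*p + 8)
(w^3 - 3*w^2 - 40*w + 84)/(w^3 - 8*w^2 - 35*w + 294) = (w - 2)/(w - 7)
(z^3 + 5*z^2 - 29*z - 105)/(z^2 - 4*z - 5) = (z^2 + 10*z + 21)/(z + 1)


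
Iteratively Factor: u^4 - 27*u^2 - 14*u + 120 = (u - 2)*(u^3 + 2*u^2 - 23*u - 60) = (u - 2)*(u + 3)*(u^2 - u - 20) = (u - 5)*(u - 2)*(u + 3)*(u + 4)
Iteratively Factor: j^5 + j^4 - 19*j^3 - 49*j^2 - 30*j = (j - 5)*(j^4 + 6*j^3 + 11*j^2 + 6*j) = (j - 5)*(j + 2)*(j^3 + 4*j^2 + 3*j) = (j - 5)*(j + 1)*(j + 2)*(j^2 + 3*j) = (j - 5)*(j + 1)*(j + 2)*(j + 3)*(j)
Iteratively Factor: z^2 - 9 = (z + 3)*(z - 3)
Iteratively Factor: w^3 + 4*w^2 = (w)*(w^2 + 4*w) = w^2*(w + 4)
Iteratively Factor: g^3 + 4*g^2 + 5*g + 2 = (g + 1)*(g^2 + 3*g + 2) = (g + 1)^2*(g + 2)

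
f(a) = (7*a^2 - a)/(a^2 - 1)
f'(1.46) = -13.52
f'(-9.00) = 0.03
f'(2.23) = -1.60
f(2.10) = 8.44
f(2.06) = 8.52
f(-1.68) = 11.76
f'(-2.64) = 1.26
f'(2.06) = -2.24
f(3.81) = 7.24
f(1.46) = 11.90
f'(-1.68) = 8.23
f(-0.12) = -0.22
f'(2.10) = -2.06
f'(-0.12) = 2.77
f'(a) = -2*a*(7*a^2 - a)/(a^2 - 1)^2 + (14*a - 1)/(a^2 - 1) = (a^2 - 14*a + 1)/(a^4 - 2*a^2 + 1)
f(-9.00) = 7.20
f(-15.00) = 7.10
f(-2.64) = 8.61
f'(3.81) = -0.21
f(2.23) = 8.20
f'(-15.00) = 0.01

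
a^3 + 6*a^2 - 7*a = a*(a - 1)*(a + 7)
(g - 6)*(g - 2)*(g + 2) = g^3 - 6*g^2 - 4*g + 24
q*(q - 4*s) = q^2 - 4*q*s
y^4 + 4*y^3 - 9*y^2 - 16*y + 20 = (y - 2)*(y - 1)*(y + 2)*(y + 5)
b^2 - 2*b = b*(b - 2)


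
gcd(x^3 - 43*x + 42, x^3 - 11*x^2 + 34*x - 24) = x^2 - 7*x + 6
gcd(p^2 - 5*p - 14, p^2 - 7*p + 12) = 1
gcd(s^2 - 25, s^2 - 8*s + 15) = s - 5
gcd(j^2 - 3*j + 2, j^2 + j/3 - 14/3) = j - 2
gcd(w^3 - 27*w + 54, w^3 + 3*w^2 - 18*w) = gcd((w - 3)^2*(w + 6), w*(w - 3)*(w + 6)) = w^2 + 3*w - 18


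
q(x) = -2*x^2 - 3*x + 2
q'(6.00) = -27.00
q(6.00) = -88.00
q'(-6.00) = 21.00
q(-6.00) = -52.00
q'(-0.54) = -0.84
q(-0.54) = 3.04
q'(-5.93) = 20.72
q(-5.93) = -50.54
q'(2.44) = -12.76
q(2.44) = -17.23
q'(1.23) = -7.92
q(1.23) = -4.72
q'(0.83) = -6.32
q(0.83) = -1.87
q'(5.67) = -25.68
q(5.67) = -79.31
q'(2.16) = -11.64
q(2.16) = -13.81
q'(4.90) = -22.60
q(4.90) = -60.72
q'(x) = -4*x - 3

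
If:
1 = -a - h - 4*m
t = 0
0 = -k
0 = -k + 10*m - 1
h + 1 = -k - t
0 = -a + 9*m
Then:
No Solution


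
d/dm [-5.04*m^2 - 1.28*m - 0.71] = -10.08*m - 1.28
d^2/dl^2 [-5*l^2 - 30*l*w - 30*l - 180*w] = -10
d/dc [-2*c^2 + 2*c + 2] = 2 - 4*c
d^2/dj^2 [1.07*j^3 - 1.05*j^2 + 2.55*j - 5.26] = 6.42*j - 2.1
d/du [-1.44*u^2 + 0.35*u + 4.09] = 0.35 - 2.88*u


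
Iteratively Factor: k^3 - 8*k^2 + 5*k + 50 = (k - 5)*(k^2 - 3*k - 10) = (k - 5)^2*(k + 2)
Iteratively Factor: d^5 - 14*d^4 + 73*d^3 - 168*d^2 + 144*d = (d - 4)*(d^4 - 10*d^3 + 33*d^2 - 36*d) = (d - 4)*(d - 3)*(d^3 - 7*d^2 + 12*d) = (d - 4)^2*(d - 3)*(d^2 - 3*d) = (d - 4)^2*(d - 3)^2*(d)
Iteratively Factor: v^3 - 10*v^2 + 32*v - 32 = (v - 4)*(v^2 - 6*v + 8) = (v - 4)^2*(v - 2)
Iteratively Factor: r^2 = (r)*(r)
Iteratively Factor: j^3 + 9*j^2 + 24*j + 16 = (j + 4)*(j^2 + 5*j + 4) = (j + 4)^2*(j + 1)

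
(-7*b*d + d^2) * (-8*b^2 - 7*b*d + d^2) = 56*b^3*d + 41*b^2*d^2 - 14*b*d^3 + d^4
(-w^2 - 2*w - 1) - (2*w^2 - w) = -3*w^2 - w - 1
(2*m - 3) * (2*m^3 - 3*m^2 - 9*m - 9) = 4*m^4 - 12*m^3 - 9*m^2 + 9*m + 27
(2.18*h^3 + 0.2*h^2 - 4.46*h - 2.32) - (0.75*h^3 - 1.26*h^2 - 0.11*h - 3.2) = 1.43*h^3 + 1.46*h^2 - 4.35*h + 0.88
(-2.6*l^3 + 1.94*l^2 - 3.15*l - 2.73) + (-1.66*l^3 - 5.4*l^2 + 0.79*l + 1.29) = -4.26*l^3 - 3.46*l^2 - 2.36*l - 1.44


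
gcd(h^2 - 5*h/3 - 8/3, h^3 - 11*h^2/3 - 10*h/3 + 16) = h - 8/3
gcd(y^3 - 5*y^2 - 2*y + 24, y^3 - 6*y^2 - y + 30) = y^2 - y - 6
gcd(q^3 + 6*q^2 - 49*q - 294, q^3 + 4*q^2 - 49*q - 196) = q^2 - 49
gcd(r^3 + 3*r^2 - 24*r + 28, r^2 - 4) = r - 2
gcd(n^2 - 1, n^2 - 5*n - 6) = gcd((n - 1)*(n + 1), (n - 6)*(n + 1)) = n + 1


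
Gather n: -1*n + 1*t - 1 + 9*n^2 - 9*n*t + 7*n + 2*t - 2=9*n^2 + n*(6 - 9*t) + 3*t - 3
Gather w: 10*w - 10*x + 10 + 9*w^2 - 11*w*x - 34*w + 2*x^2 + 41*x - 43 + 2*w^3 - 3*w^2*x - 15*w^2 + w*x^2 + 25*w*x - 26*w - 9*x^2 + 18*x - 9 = 2*w^3 + w^2*(-3*x - 6) + w*(x^2 + 14*x - 50) - 7*x^2 + 49*x - 42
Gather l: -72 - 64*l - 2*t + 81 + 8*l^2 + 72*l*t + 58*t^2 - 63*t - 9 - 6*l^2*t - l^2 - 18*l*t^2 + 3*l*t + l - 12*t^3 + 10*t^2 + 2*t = l^2*(7 - 6*t) + l*(-18*t^2 + 75*t - 63) - 12*t^3 + 68*t^2 - 63*t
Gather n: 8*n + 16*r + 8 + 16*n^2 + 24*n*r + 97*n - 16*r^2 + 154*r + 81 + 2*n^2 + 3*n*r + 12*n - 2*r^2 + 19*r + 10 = 18*n^2 + n*(27*r + 117) - 18*r^2 + 189*r + 99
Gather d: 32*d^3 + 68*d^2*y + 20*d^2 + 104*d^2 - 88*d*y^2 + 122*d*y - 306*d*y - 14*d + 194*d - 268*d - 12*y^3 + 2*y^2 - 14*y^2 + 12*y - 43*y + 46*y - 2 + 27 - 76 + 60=32*d^3 + d^2*(68*y + 124) + d*(-88*y^2 - 184*y - 88) - 12*y^3 - 12*y^2 + 15*y + 9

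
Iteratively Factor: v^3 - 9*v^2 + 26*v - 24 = (v - 2)*(v^2 - 7*v + 12) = (v - 3)*(v - 2)*(v - 4)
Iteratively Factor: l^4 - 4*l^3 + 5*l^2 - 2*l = (l)*(l^3 - 4*l^2 + 5*l - 2) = l*(l - 1)*(l^2 - 3*l + 2) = l*(l - 2)*(l - 1)*(l - 1)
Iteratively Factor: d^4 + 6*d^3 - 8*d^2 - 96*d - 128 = (d + 4)*(d^3 + 2*d^2 - 16*d - 32) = (d + 2)*(d + 4)*(d^2 - 16) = (d - 4)*(d + 2)*(d + 4)*(d + 4)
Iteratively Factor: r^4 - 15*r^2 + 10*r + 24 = (r - 2)*(r^3 + 2*r^2 - 11*r - 12) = (r - 2)*(r + 1)*(r^2 + r - 12) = (r - 2)*(r + 1)*(r + 4)*(r - 3)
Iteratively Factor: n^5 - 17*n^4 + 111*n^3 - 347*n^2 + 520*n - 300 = (n - 5)*(n^4 - 12*n^3 + 51*n^2 - 92*n + 60) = (n - 5)*(n - 3)*(n^3 - 9*n^2 + 24*n - 20) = (n - 5)^2*(n - 3)*(n^2 - 4*n + 4) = (n - 5)^2*(n - 3)*(n - 2)*(n - 2)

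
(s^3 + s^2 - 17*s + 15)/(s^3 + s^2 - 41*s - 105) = (s^2 - 4*s + 3)/(s^2 - 4*s - 21)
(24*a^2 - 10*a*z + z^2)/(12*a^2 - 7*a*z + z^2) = (-6*a + z)/(-3*a + z)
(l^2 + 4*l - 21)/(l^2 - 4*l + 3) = (l + 7)/(l - 1)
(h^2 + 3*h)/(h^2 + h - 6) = h/(h - 2)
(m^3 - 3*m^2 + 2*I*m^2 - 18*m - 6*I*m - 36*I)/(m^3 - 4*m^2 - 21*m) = (m^2 + 2*m*(-3 + I) - 12*I)/(m*(m - 7))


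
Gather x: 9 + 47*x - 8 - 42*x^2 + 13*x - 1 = -42*x^2 + 60*x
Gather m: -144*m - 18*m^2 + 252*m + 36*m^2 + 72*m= 18*m^2 + 180*m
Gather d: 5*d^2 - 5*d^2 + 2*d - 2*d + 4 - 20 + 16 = 0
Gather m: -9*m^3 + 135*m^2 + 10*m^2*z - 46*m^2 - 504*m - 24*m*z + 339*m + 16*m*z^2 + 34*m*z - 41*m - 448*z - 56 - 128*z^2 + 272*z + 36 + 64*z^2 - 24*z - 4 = -9*m^3 + m^2*(10*z + 89) + m*(16*z^2 + 10*z - 206) - 64*z^2 - 200*z - 24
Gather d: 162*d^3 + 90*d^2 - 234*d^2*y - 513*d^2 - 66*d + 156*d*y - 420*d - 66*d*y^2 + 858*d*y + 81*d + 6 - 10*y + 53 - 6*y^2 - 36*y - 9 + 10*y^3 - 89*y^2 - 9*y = 162*d^3 + d^2*(-234*y - 423) + d*(-66*y^2 + 1014*y - 405) + 10*y^3 - 95*y^2 - 55*y + 50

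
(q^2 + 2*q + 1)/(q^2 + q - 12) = (q^2 + 2*q + 1)/(q^2 + q - 12)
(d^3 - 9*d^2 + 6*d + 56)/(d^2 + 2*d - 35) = (d^3 - 9*d^2 + 6*d + 56)/(d^2 + 2*d - 35)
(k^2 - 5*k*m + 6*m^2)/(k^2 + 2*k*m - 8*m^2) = (k - 3*m)/(k + 4*m)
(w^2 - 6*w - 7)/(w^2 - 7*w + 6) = (w^2 - 6*w - 7)/(w^2 - 7*w + 6)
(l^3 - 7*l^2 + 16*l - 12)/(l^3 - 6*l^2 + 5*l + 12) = (l^2 - 4*l + 4)/(l^2 - 3*l - 4)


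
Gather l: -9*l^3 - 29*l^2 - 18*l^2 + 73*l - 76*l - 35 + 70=-9*l^3 - 47*l^2 - 3*l + 35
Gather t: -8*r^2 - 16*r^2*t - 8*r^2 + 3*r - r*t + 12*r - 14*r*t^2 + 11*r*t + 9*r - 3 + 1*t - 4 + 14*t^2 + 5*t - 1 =-16*r^2 + 24*r + t^2*(14 - 14*r) + t*(-16*r^2 + 10*r + 6) - 8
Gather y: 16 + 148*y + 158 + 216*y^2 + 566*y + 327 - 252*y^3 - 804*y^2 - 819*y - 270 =-252*y^3 - 588*y^2 - 105*y + 231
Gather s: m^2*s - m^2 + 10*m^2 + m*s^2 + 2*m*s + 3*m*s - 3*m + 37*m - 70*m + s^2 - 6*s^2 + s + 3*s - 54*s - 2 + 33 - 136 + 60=9*m^2 - 36*m + s^2*(m - 5) + s*(m^2 + 5*m - 50) - 45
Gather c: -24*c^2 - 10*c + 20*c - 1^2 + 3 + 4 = -24*c^2 + 10*c + 6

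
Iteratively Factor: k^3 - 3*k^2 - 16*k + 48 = (k - 3)*(k^2 - 16) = (k - 3)*(k + 4)*(k - 4)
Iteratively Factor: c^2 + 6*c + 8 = (c + 2)*(c + 4)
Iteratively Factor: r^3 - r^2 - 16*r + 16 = (r - 1)*(r^2 - 16) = (r - 4)*(r - 1)*(r + 4)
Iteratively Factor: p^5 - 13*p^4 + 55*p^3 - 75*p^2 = (p - 3)*(p^4 - 10*p^3 + 25*p^2) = (p - 5)*(p - 3)*(p^3 - 5*p^2) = p*(p - 5)*(p - 3)*(p^2 - 5*p) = p^2*(p - 5)*(p - 3)*(p - 5)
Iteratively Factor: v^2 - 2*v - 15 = (v + 3)*(v - 5)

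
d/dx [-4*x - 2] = -4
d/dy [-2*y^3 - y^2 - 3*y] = -6*y^2 - 2*y - 3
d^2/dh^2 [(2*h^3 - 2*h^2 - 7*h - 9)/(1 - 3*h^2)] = 2*(57*h^3 + 261*h^2 + 57*h + 29)/(27*h^6 - 27*h^4 + 9*h^2 - 1)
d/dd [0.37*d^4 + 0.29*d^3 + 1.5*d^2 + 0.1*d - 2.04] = 1.48*d^3 + 0.87*d^2 + 3.0*d + 0.1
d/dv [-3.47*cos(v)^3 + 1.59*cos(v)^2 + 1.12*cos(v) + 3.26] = (10.41*cos(v)^2 - 3.18*cos(v) - 1.12)*sin(v)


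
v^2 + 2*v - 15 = (v - 3)*(v + 5)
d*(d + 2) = d^2 + 2*d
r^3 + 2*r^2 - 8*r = r*(r - 2)*(r + 4)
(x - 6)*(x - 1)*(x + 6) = x^3 - x^2 - 36*x + 36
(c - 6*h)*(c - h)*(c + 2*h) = c^3 - 5*c^2*h - 8*c*h^2 + 12*h^3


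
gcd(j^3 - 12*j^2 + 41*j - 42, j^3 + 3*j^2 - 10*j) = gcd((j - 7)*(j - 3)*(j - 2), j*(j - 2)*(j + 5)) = j - 2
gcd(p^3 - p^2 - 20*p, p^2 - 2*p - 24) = p + 4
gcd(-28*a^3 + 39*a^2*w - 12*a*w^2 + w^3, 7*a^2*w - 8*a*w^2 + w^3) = 7*a^2 - 8*a*w + w^2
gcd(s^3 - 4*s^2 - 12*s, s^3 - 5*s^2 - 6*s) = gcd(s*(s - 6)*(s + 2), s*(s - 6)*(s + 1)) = s^2 - 6*s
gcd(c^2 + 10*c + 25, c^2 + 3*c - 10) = c + 5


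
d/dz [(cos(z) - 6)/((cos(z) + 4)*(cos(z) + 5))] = (cos(z)^2 - 12*cos(z) - 74)*sin(z)/((cos(z) + 4)^2*(cos(z) + 5)^2)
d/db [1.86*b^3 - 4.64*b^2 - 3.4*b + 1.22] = 5.58*b^2 - 9.28*b - 3.4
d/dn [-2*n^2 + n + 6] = 1 - 4*n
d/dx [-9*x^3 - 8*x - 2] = -27*x^2 - 8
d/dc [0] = 0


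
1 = 1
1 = 1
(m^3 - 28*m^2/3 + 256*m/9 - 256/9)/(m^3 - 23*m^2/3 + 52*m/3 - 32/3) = (m - 8/3)/(m - 1)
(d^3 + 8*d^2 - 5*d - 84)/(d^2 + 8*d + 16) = (d^2 + 4*d - 21)/(d + 4)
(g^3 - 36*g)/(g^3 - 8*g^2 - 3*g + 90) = g*(g + 6)/(g^2 - 2*g - 15)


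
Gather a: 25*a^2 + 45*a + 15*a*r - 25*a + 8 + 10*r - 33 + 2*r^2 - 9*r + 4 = 25*a^2 + a*(15*r + 20) + 2*r^2 + r - 21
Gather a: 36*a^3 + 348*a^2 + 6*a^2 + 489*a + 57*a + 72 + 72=36*a^3 + 354*a^2 + 546*a + 144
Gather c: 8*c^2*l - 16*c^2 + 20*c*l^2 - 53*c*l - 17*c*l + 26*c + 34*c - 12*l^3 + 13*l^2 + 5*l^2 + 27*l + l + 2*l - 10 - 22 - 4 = c^2*(8*l - 16) + c*(20*l^2 - 70*l + 60) - 12*l^3 + 18*l^2 + 30*l - 36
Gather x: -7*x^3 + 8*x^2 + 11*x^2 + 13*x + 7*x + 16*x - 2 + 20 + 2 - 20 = -7*x^3 + 19*x^2 + 36*x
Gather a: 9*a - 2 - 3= 9*a - 5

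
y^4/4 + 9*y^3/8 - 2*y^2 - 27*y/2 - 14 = (y/4 + 1)*(y - 7/2)*(y + 2)^2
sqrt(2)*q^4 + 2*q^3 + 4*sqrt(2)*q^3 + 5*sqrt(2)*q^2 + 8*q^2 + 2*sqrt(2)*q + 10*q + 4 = (q + 1)*(q + 2)*(q + sqrt(2))*(sqrt(2)*q + sqrt(2))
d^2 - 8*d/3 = d*(d - 8/3)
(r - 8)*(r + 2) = r^2 - 6*r - 16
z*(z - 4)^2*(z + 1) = z^4 - 7*z^3 + 8*z^2 + 16*z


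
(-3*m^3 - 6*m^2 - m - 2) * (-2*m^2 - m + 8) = 6*m^5 + 15*m^4 - 16*m^3 - 43*m^2 - 6*m - 16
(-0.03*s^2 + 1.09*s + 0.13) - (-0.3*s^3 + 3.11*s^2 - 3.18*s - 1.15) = 0.3*s^3 - 3.14*s^2 + 4.27*s + 1.28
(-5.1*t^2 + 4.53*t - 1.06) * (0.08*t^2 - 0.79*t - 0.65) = -0.408*t^4 + 4.3914*t^3 - 0.3485*t^2 - 2.1071*t + 0.689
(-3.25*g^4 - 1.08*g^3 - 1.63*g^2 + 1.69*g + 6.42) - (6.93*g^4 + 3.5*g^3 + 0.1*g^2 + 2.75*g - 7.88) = -10.18*g^4 - 4.58*g^3 - 1.73*g^2 - 1.06*g + 14.3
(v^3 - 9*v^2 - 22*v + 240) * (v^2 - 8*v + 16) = v^5 - 17*v^4 + 66*v^3 + 272*v^2 - 2272*v + 3840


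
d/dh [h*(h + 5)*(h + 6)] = 3*h^2 + 22*h + 30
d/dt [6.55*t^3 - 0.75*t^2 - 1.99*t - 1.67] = 19.65*t^2 - 1.5*t - 1.99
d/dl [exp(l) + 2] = exp(l)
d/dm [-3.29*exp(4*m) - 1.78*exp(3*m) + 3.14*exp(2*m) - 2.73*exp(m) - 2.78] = (-13.16*exp(3*m) - 5.34*exp(2*m) + 6.28*exp(m) - 2.73)*exp(m)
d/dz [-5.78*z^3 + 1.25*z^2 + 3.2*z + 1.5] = -17.34*z^2 + 2.5*z + 3.2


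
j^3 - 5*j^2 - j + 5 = (j - 5)*(j - 1)*(j + 1)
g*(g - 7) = g^2 - 7*g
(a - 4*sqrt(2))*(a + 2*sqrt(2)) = a^2 - 2*sqrt(2)*a - 16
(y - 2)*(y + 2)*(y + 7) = y^3 + 7*y^2 - 4*y - 28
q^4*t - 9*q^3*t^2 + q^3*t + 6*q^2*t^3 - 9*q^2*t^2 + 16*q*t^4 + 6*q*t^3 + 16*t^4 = (q - 8*t)*(q - 2*t)*(q + t)*(q*t + t)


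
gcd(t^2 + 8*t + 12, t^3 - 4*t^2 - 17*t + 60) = 1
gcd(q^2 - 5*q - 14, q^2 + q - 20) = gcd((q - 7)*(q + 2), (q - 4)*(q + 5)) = 1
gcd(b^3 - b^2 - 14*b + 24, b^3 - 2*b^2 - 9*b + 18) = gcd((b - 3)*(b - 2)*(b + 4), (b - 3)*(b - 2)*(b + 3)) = b^2 - 5*b + 6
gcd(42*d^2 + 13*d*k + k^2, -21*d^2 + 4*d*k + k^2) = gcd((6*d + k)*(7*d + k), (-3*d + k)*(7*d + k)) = 7*d + k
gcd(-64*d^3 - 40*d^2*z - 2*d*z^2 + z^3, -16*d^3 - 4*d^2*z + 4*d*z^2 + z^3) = 8*d^2 + 6*d*z + z^2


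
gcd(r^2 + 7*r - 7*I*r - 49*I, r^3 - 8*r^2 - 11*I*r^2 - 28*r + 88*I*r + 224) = r - 7*I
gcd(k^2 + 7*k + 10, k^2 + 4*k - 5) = k + 5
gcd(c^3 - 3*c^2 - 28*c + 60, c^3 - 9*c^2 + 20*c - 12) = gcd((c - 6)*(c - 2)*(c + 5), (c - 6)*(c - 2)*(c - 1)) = c^2 - 8*c + 12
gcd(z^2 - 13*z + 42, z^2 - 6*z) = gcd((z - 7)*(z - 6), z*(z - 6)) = z - 6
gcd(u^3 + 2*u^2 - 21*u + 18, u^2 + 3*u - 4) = u - 1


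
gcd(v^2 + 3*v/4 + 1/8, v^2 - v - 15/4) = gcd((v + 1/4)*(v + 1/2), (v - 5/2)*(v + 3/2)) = 1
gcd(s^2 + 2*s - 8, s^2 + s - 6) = s - 2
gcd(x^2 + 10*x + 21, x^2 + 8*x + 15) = x + 3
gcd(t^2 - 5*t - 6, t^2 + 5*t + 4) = t + 1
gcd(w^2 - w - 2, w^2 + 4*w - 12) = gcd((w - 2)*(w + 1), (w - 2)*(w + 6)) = w - 2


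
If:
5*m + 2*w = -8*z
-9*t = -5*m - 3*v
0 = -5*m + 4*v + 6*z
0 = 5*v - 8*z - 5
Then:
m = 62*z/25 + 4/5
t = 86*z/45 + 7/9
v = 8*z/5 + 1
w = -51*z/5 - 2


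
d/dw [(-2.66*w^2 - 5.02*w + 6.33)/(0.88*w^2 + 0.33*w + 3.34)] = (3.5398*w^2 - 28.9096*w - 18.8557)/(0.7744*w^4 + 0.5808*w^3 + 5.9873*w^2 + 2.2044*w + 11.1556)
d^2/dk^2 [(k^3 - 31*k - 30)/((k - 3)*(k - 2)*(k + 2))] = 6*(k^6 - 27*k^5 + 9*k^4 + 123*k^3 + 546*k^2 - 972*k - 1016)/(k^9 - 9*k^8 + 15*k^7 + 81*k^6 - 276*k^5 - 108*k^4 + 1232*k^3 - 720*k^2 - 1728*k + 1728)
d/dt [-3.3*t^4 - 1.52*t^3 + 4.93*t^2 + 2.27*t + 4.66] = -13.2*t^3 - 4.56*t^2 + 9.86*t + 2.27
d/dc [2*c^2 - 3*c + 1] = 4*c - 3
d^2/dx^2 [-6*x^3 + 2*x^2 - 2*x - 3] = 4 - 36*x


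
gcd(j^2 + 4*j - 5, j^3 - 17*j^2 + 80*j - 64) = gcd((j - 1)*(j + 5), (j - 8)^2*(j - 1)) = j - 1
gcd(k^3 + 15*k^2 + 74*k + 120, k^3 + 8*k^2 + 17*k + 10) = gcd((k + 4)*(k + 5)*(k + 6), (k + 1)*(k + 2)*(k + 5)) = k + 5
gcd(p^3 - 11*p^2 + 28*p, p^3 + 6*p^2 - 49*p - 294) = p - 7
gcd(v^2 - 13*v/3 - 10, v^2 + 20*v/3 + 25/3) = v + 5/3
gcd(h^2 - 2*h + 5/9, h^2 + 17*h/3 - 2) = h - 1/3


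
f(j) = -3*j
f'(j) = -3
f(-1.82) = 5.46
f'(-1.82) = -3.00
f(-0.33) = 0.99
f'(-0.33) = -3.00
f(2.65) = -7.95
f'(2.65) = -3.00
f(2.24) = -6.72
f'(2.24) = -3.00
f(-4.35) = 13.05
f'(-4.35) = -3.00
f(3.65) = -10.95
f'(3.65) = -3.00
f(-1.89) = 5.67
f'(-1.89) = -3.00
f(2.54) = -7.62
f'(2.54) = -3.00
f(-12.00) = 36.00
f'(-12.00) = -3.00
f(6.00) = -18.00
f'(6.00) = -3.00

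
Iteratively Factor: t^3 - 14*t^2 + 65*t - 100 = (t - 5)*(t^2 - 9*t + 20) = (t - 5)*(t - 4)*(t - 5)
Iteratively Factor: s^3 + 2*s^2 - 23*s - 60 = (s + 3)*(s^2 - s - 20) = (s - 5)*(s + 3)*(s + 4)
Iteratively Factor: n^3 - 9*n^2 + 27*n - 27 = (n - 3)*(n^2 - 6*n + 9) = (n - 3)^2*(n - 3)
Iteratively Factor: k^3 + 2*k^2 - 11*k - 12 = (k - 3)*(k^2 + 5*k + 4) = (k - 3)*(k + 4)*(k + 1)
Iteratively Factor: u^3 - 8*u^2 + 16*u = (u)*(u^2 - 8*u + 16) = u*(u - 4)*(u - 4)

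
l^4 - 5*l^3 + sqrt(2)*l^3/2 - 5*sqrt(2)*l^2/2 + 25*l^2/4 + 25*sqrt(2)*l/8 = l*(l - 5/2)^2*(l + sqrt(2)/2)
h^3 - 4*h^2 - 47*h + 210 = (h - 6)*(h - 5)*(h + 7)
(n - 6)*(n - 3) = n^2 - 9*n + 18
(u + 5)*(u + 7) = u^2 + 12*u + 35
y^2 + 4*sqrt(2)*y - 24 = (y - 2*sqrt(2))*(y + 6*sqrt(2))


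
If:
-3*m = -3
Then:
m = 1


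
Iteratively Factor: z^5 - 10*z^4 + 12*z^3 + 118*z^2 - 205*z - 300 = (z - 5)*(z^4 - 5*z^3 - 13*z^2 + 53*z + 60) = (z - 5)^2*(z^3 - 13*z - 12) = (z - 5)^2*(z + 1)*(z^2 - z - 12) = (z - 5)^2*(z - 4)*(z + 1)*(z + 3)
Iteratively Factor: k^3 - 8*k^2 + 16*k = (k)*(k^2 - 8*k + 16) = k*(k - 4)*(k - 4)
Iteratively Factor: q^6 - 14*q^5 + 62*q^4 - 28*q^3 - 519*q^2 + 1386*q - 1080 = (q - 2)*(q^5 - 12*q^4 + 38*q^3 + 48*q^2 - 423*q + 540) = (q - 2)*(q + 3)*(q^4 - 15*q^3 + 83*q^2 - 201*q + 180) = (q - 3)*(q - 2)*(q + 3)*(q^3 - 12*q^2 + 47*q - 60) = (q - 3)^2*(q - 2)*(q + 3)*(q^2 - 9*q + 20) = (q - 4)*(q - 3)^2*(q - 2)*(q + 3)*(q - 5)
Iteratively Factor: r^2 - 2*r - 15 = (r + 3)*(r - 5)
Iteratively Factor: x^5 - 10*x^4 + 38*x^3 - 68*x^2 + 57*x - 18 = (x - 1)*(x^4 - 9*x^3 + 29*x^2 - 39*x + 18) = (x - 2)*(x - 1)*(x^3 - 7*x^2 + 15*x - 9) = (x - 2)*(x - 1)^2*(x^2 - 6*x + 9) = (x - 3)*(x - 2)*(x - 1)^2*(x - 3)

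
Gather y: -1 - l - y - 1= -l - y - 2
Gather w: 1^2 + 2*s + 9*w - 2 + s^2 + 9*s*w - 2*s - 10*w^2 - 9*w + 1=s^2 + 9*s*w - 10*w^2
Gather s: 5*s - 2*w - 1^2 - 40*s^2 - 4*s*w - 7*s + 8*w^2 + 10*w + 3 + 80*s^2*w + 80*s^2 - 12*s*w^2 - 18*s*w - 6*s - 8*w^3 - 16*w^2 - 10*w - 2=s^2*(80*w + 40) + s*(-12*w^2 - 22*w - 8) - 8*w^3 - 8*w^2 - 2*w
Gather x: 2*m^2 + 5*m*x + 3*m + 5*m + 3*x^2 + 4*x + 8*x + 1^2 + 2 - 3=2*m^2 + 8*m + 3*x^2 + x*(5*m + 12)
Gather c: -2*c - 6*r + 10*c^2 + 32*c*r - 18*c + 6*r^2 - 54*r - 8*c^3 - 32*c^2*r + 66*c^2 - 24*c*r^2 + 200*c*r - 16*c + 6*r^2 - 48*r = -8*c^3 + c^2*(76 - 32*r) + c*(-24*r^2 + 232*r - 36) + 12*r^2 - 108*r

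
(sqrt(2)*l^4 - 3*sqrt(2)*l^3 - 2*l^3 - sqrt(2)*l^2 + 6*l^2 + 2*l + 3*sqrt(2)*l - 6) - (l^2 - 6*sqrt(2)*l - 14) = sqrt(2)*l^4 - 3*sqrt(2)*l^3 - 2*l^3 - sqrt(2)*l^2 + 5*l^2 + 2*l + 9*sqrt(2)*l + 8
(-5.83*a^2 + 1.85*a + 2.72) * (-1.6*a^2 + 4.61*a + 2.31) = 9.328*a^4 - 29.8363*a^3 - 9.2908*a^2 + 16.8127*a + 6.2832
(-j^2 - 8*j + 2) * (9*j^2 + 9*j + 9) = -9*j^4 - 81*j^3 - 63*j^2 - 54*j + 18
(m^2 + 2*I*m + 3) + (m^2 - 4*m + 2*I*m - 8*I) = 2*m^2 - 4*m + 4*I*m + 3 - 8*I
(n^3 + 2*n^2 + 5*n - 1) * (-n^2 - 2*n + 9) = -n^5 - 4*n^4 + 9*n^2 + 47*n - 9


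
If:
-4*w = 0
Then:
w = 0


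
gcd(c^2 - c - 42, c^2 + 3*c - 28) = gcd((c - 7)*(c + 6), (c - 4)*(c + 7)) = 1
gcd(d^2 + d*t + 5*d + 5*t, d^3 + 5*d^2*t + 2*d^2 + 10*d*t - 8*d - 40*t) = 1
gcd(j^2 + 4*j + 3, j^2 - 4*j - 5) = j + 1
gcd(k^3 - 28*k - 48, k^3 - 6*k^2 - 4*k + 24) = k^2 - 4*k - 12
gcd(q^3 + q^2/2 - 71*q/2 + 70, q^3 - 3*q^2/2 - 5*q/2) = q - 5/2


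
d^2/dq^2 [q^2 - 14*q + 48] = 2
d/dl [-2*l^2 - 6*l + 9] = -4*l - 6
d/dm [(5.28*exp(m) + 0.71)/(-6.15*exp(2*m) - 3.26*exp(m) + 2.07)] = (32.472*exp(2*m) + 8.733*exp(m) + 13.2442)*exp(m)/(37.8225*exp(4*m) + 40.098*exp(3*m) - 14.8334*exp(2*m) - 13.4964*exp(m) + 4.2849)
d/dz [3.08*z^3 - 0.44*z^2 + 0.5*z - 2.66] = 9.24*z^2 - 0.88*z + 0.5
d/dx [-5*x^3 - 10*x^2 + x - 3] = -15*x^2 - 20*x + 1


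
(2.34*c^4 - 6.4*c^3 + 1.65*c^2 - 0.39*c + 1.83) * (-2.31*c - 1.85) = -5.4054*c^5 + 10.455*c^4 + 8.0285*c^3 - 2.1516*c^2 - 3.5058*c - 3.3855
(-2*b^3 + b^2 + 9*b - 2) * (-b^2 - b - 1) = 2*b^5 + b^4 - 8*b^3 - 8*b^2 - 7*b + 2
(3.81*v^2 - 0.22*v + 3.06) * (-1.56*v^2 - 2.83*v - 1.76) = -5.9436*v^4 - 10.4391*v^3 - 10.8566*v^2 - 8.2726*v - 5.3856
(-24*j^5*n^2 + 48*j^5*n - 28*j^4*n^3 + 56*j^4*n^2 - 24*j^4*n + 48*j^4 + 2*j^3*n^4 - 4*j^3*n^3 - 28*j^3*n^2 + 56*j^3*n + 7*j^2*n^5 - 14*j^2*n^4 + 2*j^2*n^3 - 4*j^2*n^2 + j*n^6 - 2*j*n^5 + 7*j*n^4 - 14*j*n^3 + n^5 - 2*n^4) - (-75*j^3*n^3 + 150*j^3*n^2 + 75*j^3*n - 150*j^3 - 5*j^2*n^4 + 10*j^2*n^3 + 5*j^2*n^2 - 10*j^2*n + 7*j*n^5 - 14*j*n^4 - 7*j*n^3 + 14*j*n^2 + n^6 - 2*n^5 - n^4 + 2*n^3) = -24*j^5*n^2 + 48*j^5*n - 28*j^4*n^3 + 56*j^4*n^2 - 24*j^4*n + 48*j^4 + 2*j^3*n^4 + 71*j^3*n^3 - 178*j^3*n^2 - 19*j^3*n + 150*j^3 + 7*j^2*n^5 - 9*j^2*n^4 - 8*j^2*n^3 - 9*j^2*n^2 + 10*j^2*n + j*n^6 - 9*j*n^5 + 21*j*n^4 - 7*j*n^3 - 14*j*n^2 - n^6 + 3*n^5 - n^4 - 2*n^3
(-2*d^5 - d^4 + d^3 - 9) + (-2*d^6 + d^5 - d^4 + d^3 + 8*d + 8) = -2*d^6 - d^5 - 2*d^4 + 2*d^3 + 8*d - 1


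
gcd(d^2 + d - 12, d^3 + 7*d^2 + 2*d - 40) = d + 4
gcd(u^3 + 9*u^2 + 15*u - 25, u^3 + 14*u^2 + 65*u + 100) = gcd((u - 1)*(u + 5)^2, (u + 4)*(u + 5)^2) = u^2 + 10*u + 25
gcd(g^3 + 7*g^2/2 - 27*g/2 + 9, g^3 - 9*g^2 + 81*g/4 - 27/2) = g - 3/2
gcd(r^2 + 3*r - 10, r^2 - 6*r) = 1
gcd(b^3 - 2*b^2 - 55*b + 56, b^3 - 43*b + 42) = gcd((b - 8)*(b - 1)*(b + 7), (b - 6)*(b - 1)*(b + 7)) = b^2 + 6*b - 7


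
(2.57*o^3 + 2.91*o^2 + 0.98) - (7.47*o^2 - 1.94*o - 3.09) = 2.57*o^3 - 4.56*o^2 + 1.94*o + 4.07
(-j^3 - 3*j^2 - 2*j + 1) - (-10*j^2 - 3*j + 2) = -j^3 + 7*j^2 + j - 1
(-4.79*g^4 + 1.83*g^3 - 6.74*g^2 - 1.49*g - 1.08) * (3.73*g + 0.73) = -17.8667*g^5 + 3.3292*g^4 - 23.8043*g^3 - 10.4779*g^2 - 5.1161*g - 0.7884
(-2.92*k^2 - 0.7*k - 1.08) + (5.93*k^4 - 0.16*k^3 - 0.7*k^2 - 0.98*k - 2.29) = 5.93*k^4 - 0.16*k^3 - 3.62*k^2 - 1.68*k - 3.37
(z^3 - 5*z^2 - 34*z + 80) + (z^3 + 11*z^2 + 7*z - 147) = 2*z^3 + 6*z^2 - 27*z - 67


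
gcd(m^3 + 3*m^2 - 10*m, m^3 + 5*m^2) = m^2 + 5*m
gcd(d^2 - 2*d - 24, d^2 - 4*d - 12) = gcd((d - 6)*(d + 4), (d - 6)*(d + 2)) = d - 6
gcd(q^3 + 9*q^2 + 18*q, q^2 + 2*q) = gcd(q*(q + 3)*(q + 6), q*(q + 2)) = q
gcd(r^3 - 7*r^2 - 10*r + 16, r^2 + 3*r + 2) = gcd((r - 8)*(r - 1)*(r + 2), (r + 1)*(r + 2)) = r + 2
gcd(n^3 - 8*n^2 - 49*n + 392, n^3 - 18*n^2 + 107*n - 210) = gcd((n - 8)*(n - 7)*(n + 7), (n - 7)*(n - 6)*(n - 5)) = n - 7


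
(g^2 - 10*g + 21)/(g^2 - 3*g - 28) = (g - 3)/(g + 4)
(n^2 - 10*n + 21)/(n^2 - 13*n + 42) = (n - 3)/(n - 6)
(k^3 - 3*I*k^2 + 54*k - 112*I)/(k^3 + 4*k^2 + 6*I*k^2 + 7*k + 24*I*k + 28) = (k^2 - 10*I*k - 16)/(k^2 + k*(4 - I) - 4*I)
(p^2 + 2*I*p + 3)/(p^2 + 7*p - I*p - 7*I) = (p + 3*I)/(p + 7)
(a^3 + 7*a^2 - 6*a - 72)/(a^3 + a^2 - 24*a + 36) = (a + 4)/(a - 2)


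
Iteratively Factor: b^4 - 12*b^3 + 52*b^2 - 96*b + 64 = (b - 2)*(b^3 - 10*b^2 + 32*b - 32) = (b - 4)*(b - 2)*(b^2 - 6*b + 8) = (b - 4)*(b - 2)^2*(b - 4)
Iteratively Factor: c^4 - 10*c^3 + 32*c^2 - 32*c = (c - 4)*(c^3 - 6*c^2 + 8*c) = (c - 4)^2*(c^2 - 2*c) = (c - 4)^2*(c - 2)*(c)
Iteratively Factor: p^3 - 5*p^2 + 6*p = (p)*(p^2 - 5*p + 6) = p*(p - 2)*(p - 3)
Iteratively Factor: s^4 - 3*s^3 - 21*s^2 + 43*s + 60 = (s + 1)*(s^3 - 4*s^2 - 17*s + 60) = (s - 5)*(s + 1)*(s^2 + s - 12) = (s - 5)*(s - 3)*(s + 1)*(s + 4)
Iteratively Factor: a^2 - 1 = (a - 1)*(a + 1)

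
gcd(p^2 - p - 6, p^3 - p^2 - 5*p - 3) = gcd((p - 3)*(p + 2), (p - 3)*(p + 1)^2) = p - 3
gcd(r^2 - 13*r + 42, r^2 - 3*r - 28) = r - 7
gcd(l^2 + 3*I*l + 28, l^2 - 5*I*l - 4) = l - 4*I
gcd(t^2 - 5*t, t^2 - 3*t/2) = t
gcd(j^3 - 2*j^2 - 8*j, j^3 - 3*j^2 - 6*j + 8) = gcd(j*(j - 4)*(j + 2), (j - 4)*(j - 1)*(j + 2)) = j^2 - 2*j - 8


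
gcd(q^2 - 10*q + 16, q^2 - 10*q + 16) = q^2 - 10*q + 16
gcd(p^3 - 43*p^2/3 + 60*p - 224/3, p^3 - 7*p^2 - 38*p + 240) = p - 8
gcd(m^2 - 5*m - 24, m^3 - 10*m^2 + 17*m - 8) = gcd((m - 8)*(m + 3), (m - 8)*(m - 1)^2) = m - 8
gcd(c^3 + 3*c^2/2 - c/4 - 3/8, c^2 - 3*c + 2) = 1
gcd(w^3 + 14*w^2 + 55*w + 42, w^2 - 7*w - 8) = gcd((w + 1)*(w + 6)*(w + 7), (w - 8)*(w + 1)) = w + 1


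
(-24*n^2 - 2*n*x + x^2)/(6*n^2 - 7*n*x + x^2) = (4*n + x)/(-n + x)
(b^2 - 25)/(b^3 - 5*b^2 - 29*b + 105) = (b - 5)/(b^2 - 10*b + 21)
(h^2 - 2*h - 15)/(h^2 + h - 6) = (h - 5)/(h - 2)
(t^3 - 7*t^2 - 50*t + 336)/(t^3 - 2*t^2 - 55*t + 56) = (t - 6)/(t - 1)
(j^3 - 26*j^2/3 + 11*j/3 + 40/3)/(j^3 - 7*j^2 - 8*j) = (j - 5/3)/j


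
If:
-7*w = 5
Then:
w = -5/7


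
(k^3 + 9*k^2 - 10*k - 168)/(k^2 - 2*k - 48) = (k^2 + 3*k - 28)/(k - 8)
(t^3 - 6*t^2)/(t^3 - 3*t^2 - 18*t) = t/(t + 3)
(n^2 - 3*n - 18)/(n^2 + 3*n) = (n - 6)/n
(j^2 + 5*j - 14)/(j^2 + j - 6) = (j + 7)/(j + 3)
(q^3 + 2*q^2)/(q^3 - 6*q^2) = (q + 2)/(q - 6)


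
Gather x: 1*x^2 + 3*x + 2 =x^2 + 3*x + 2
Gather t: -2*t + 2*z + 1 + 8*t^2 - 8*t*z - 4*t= 8*t^2 + t*(-8*z - 6) + 2*z + 1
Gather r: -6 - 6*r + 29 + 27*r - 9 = 21*r + 14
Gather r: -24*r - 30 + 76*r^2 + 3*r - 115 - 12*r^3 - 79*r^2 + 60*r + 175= -12*r^3 - 3*r^2 + 39*r + 30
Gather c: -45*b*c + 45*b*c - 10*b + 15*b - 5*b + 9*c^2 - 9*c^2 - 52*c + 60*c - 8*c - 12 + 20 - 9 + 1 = 0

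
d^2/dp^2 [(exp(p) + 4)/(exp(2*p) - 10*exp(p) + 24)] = (exp(4*p) + 26*exp(3*p) - 264*exp(2*p) + 256*exp(p) + 1536)*exp(p)/(exp(6*p) - 30*exp(5*p) + 372*exp(4*p) - 2440*exp(3*p) + 8928*exp(2*p) - 17280*exp(p) + 13824)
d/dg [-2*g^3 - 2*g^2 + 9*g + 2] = -6*g^2 - 4*g + 9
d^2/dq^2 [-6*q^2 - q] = -12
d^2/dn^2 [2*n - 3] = 0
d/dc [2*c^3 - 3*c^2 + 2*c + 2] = 6*c^2 - 6*c + 2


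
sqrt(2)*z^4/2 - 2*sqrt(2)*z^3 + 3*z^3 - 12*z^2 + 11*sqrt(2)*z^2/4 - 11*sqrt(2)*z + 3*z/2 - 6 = (z - 4)*(z + sqrt(2)/2)*(z + 3*sqrt(2)/2)*(sqrt(2)*z/2 + 1)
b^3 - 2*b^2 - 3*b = b*(b - 3)*(b + 1)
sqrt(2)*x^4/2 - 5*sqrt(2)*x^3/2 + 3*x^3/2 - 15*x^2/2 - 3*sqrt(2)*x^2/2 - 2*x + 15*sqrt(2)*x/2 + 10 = (x - 5)*(x - sqrt(2))*(x + 2*sqrt(2))*(sqrt(2)*x/2 + 1/2)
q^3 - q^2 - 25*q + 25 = (q - 5)*(q - 1)*(q + 5)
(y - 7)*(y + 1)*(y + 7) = y^3 + y^2 - 49*y - 49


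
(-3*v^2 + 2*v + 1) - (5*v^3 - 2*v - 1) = -5*v^3 - 3*v^2 + 4*v + 2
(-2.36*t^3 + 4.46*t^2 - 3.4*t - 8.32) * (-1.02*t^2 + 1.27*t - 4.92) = 2.4072*t^5 - 7.5464*t^4 + 20.7434*t^3 - 17.7748*t^2 + 6.1616*t + 40.9344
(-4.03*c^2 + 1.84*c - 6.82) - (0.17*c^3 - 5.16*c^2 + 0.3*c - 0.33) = -0.17*c^3 + 1.13*c^2 + 1.54*c - 6.49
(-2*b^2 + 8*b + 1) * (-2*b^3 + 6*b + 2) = 4*b^5 - 16*b^4 - 14*b^3 + 44*b^2 + 22*b + 2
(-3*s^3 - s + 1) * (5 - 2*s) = 6*s^4 - 15*s^3 + 2*s^2 - 7*s + 5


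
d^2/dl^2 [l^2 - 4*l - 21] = 2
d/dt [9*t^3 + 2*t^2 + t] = 27*t^2 + 4*t + 1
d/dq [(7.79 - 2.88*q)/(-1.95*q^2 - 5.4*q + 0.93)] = (-5.616*q^2 + 30.381*q + 39.3876)/(3.8025*q^4 + 21.06*q^3 + 25.533*q^2 - 10.044*q + 0.8649)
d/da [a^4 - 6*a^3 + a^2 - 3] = 2*a*(2*a^2 - 9*a + 1)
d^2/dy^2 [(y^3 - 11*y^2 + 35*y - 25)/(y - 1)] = 2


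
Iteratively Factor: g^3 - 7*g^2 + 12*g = (g - 4)*(g^2 - 3*g) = (g - 4)*(g - 3)*(g)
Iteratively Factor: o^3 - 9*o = (o)*(o^2 - 9) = o*(o + 3)*(o - 3)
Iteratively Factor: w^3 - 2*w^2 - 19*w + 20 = (w - 1)*(w^2 - w - 20) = (w - 1)*(w + 4)*(w - 5)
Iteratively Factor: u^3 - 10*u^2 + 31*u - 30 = (u - 5)*(u^2 - 5*u + 6) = (u - 5)*(u - 3)*(u - 2)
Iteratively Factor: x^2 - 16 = (x - 4)*(x + 4)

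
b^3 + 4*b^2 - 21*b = b*(b - 3)*(b + 7)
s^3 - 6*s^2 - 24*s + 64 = (s - 8)*(s - 2)*(s + 4)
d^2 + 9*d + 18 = (d + 3)*(d + 6)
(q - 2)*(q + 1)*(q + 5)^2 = q^4 + 9*q^3 + 13*q^2 - 45*q - 50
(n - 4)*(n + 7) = n^2 + 3*n - 28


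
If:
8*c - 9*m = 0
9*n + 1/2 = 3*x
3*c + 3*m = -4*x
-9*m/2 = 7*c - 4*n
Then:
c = -1/58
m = -4/261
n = -11/232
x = 17/696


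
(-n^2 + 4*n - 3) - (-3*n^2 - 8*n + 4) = 2*n^2 + 12*n - 7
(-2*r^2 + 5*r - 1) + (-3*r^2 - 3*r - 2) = -5*r^2 + 2*r - 3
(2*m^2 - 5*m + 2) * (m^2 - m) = 2*m^4 - 7*m^3 + 7*m^2 - 2*m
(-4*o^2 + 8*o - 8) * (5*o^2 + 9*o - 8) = -20*o^4 + 4*o^3 + 64*o^2 - 136*o + 64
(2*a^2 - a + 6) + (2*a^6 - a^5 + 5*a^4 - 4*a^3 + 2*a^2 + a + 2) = 2*a^6 - a^5 + 5*a^4 - 4*a^3 + 4*a^2 + 8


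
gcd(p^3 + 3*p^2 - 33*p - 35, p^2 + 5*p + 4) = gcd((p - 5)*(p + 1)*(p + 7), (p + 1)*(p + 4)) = p + 1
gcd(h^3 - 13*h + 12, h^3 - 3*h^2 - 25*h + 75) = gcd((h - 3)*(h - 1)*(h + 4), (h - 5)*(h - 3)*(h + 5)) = h - 3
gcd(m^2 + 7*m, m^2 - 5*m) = m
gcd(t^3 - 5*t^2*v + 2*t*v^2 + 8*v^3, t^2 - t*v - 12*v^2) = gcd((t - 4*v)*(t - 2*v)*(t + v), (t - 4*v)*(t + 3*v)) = t - 4*v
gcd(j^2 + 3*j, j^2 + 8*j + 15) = j + 3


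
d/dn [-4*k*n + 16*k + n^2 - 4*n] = -4*k + 2*n - 4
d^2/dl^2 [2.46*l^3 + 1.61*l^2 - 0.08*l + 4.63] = 14.76*l + 3.22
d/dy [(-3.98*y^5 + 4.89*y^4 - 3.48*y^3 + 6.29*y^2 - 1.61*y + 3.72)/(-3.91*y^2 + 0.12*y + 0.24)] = (46.6854*y^6 - 40.1502*y^5 + 10.5912*y^4 + 3.8592*y^3 - 8.0459*y^2 + 32.1096*y - 0.8328)/(15.2881*y^4 - 0.9384*y^3 - 1.8624*y^2 + 0.0576*y + 0.0576)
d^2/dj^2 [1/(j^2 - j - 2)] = 2*(j^2 - j - (2*j - 1)^2 - 2)/(-j^2 + j + 2)^3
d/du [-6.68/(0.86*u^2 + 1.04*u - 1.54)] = (11.4896*u + 6.9472)/(0.86*u^2 + 1.04*u - 1.54)^2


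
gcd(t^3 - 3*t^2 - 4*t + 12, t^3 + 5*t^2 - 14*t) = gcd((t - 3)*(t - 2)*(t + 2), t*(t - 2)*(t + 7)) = t - 2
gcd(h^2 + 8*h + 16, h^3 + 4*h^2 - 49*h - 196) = h + 4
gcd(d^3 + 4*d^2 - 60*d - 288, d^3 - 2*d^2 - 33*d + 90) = d + 6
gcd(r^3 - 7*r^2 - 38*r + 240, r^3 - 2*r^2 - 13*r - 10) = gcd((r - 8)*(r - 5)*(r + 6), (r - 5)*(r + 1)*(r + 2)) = r - 5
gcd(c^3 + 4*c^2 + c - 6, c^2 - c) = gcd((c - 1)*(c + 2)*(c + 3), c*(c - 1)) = c - 1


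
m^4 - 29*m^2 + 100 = (m - 5)*(m - 2)*(m + 2)*(m + 5)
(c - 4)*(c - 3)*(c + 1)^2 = c^4 - 5*c^3 - c^2 + 17*c + 12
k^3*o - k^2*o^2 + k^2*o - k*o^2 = k*(k - o)*(k*o + o)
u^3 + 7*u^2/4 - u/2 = u*(u - 1/4)*(u + 2)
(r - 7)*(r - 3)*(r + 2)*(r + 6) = r^4 - 2*r^3 - 47*r^2 + 48*r + 252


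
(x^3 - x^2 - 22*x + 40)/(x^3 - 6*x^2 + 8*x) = (x + 5)/x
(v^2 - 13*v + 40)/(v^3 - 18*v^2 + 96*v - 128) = (v - 5)/(v^2 - 10*v + 16)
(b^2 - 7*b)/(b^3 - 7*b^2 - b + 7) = b/(b^2 - 1)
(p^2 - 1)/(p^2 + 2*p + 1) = (p - 1)/(p + 1)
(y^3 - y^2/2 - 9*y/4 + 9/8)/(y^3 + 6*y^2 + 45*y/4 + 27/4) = (4*y^2 - 8*y + 3)/(2*(2*y^2 + 9*y + 9))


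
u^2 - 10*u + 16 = (u - 8)*(u - 2)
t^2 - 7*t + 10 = (t - 5)*(t - 2)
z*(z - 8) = z^2 - 8*z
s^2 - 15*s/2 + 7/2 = (s - 7)*(s - 1/2)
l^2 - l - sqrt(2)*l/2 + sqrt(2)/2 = (l - 1)*(l - sqrt(2)/2)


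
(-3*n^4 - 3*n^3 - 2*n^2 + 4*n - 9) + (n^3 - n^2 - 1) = -3*n^4 - 2*n^3 - 3*n^2 + 4*n - 10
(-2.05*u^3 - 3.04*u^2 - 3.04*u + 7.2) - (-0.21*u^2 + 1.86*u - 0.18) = -2.05*u^3 - 2.83*u^2 - 4.9*u + 7.38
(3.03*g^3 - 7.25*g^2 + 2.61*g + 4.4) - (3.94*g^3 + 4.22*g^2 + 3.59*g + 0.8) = -0.91*g^3 - 11.47*g^2 - 0.98*g + 3.6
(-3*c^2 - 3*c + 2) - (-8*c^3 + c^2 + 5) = 8*c^3 - 4*c^2 - 3*c - 3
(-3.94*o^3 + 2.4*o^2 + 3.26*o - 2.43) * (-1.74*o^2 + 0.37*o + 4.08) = 6.8556*o^5 - 5.6338*o^4 - 20.8596*o^3 + 15.2264*o^2 + 12.4017*o - 9.9144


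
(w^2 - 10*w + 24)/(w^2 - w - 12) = (w - 6)/(w + 3)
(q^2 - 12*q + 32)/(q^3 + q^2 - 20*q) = (q - 8)/(q*(q + 5))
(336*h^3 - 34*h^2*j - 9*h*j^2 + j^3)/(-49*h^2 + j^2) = (-48*h^2 - 2*h*j + j^2)/(7*h + j)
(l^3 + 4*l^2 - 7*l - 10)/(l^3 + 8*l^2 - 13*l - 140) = (l^2 - l - 2)/(l^2 + 3*l - 28)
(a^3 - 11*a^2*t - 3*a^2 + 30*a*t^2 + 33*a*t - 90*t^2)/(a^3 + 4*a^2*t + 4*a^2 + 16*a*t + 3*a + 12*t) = (a^3 - 11*a^2*t - 3*a^2 + 30*a*t^2 + 33*a*t - 90*t^2)/(a^3 + 4*a^2*t + 4*a^2 + 16*a*t + 3*a + 12*t)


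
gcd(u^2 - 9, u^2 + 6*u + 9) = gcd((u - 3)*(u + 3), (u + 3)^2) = u + 3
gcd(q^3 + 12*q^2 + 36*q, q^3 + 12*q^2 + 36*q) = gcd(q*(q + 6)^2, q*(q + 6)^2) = q^3 + 12*q^2 + 36*q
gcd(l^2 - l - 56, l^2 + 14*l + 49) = l + 7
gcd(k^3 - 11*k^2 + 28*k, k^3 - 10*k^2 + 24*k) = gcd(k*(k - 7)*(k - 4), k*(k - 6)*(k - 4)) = k^2 - 4*k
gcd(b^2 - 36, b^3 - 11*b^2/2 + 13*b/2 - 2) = 1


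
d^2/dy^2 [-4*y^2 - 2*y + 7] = -8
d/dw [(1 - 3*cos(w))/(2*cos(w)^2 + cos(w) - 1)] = (6*sin(w)^2 + 4*cos(w) - 8)*sin(w)/(cos(w) + cos(2*w))^2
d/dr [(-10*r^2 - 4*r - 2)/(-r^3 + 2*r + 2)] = 2*(2*(-5*r - 1)*(-r^3 + 2*r + 2) - (3*r^2 - 2)*(5*r^2 + 2*r + 1))/(-r^3 + 2*r + 2)^2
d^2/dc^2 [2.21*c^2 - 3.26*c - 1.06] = 4.42000000000000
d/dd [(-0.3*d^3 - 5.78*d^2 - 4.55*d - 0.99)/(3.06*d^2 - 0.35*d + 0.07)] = (-0.918*d^4 + 0.210000000000001*d^3 + 15.883*d^2 + 5.2496*d - 0.665)/(9.3636*d^4 - 2.142*d^3 + 0.5509*d^2 - 0.049*d + 0.0049)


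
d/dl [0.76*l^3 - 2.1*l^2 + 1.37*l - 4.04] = 2.28*l^2 - 4.2*l + 1.37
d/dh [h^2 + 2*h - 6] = 2*h + 2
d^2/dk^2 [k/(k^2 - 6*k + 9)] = 2*(k + 6)/(k^4 - 12*k^3 + 54*k^2 - 108*k + 81)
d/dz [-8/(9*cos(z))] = -8*sin(z)/(9*cos(z)^2)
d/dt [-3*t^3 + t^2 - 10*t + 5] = -9*t^2 + 2*t - 10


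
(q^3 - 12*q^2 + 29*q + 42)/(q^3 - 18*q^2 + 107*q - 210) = (q + 1)/(q - 5)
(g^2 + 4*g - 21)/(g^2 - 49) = (g - 3)/(g - 7)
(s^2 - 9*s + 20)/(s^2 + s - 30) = (s - 4)/(s + 6)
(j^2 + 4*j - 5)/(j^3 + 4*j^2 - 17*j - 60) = (j - 1)/(j^2 - j - 12)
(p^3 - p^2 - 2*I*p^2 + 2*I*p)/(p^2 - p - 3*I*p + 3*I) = p*(p - 2*I)/(p - 3*I)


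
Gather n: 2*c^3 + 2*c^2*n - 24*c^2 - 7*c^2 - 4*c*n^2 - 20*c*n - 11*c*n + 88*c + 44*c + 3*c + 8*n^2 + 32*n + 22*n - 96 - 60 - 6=2*c^3 - 31*c^2 + 135*c + n^2*(8 - 4*c) + n*(2*c^2 - 31*c + 54) - 162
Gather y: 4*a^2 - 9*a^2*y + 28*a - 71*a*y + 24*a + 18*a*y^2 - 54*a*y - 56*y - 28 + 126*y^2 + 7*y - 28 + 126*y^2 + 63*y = 4*a^2 + 52*a + y^2*(18*a + 252) + y*(-9*a^2 - 125*a + 14) - 56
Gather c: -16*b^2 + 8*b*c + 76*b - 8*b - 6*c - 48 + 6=-16*b^2 + 68*b + c*(8*b - 6) - 42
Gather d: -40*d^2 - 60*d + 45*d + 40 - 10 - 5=-40*d^2 - 15*d + 25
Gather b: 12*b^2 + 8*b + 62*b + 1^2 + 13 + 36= 12*b^2 + 70*b + 50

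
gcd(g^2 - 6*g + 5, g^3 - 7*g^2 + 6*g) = g - 1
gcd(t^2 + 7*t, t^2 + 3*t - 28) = t + 7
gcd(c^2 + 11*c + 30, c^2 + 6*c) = c + 6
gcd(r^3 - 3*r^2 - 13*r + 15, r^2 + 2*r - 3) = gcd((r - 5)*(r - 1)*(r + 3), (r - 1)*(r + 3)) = r^2 + 2*r - 3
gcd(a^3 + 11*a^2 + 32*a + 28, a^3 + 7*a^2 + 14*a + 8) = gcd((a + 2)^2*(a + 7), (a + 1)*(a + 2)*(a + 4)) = a + 2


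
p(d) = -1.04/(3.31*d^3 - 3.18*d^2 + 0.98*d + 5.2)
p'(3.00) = 0.02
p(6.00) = -0.00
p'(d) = -1.04*(-9.93*d^2 + 6.36*d - 0.98)/(3.31*d^3 - 3.18*d^2 + 0.98*d + 5.2)^2 = (10.3272*d^2 - 6.6144*d + 1.0192)/(3.31*d^3 - 3.18*d^2 + 0.98*d + 5.2)^2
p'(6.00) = 0.00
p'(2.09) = 0.06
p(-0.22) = -0.22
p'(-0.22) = 0.13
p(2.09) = -0.04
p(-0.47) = -0.28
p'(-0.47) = 0.47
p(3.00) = -0.02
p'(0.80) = 0.07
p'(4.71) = 0.00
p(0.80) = -0.18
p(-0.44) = -0.27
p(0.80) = -0.18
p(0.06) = -0.20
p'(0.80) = 0.07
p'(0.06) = 0.02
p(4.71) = -0.00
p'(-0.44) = 0.40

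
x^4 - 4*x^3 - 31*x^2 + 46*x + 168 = (x - 7)*(x - 3)*(x + 2)*(x + 4)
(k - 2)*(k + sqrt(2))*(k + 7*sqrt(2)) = k^3 - 2*k^2 + 8*sqrt(2)*k^2 - 16*sqrt(2)*k + 14*k - 28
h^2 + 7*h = h*(h + 7)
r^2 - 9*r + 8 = (r - 8)*(r - 1)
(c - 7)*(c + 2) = c^2 - 5*c - 14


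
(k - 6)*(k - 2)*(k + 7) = k^3 - k^2 - 44*k + 84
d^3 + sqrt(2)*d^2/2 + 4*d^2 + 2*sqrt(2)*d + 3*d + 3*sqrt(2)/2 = (d + 1)*(d + 3)*(d + sqrt(2)/2)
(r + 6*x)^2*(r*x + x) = r^3*x + 12*r^2*x^2 + r^2*x + 36*r*x^3 + 12*r*x^2 + 36*x^3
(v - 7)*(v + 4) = v^2 - 3*v - 28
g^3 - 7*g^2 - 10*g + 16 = (g - 8)*(g - 1)*(g + 2)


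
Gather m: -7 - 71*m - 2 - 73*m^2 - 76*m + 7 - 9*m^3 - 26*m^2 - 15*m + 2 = -9*m^3 - 99*m^2 - 162*m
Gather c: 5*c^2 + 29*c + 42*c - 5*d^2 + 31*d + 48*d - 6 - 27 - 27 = 5*c^2 + 71*c - 5*d^2 + 79*d - 60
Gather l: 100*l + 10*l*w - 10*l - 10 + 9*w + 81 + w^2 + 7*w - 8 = l*(10*w + 90) + w^2 + 16*w + 63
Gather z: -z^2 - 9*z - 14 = -z^2 - 9*z - 14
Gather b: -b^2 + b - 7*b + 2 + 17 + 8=-b^2 - 6*b + 27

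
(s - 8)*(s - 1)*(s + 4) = s^3 - 5*s^2 - 28*s + 32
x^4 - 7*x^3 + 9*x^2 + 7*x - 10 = (x - 5)*(x - 2)*(x - 1)*(x + 1)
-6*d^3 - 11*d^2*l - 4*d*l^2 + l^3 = (-6*d + l)*(d + l)^2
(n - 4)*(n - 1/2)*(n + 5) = n^3 + n^2/2 - 41*n/2 + 10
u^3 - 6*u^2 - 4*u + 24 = (u - 6)*(u - 2)*(u + 2)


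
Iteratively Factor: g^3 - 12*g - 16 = (g + 2)*(g^2 - 2*g - 8) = (g + 2)^2*(g - 4)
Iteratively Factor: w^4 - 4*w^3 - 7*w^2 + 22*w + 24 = (w - 4)*(w^3 - 7*w - 6) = (w - 4)*(w - 3)*(w^2 + 3*w + 2) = (w - 4)*(w - 3)*(w + 2)*(w + 1)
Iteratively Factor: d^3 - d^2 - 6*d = (d - 3)*(d^2 + 2*d) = (d - 3)*(d + 2)*(d)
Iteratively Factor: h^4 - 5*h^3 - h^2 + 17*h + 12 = (h + 1)*(h^3 - 6*h^2 + 5*h + 12) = (h - 3)*(h + 1)*(h^2 - 3*h - 4) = (h - 4)*(h - 3)*(h + 1)*(h + 1)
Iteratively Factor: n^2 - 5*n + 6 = (n - 2)*(n - 3)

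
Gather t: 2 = 2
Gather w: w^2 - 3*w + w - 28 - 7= w^2 - 2*w - 35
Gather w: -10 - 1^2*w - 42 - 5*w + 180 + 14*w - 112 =8*w + 16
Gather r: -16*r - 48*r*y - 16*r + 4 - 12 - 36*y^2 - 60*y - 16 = r*(-48*y - 32) - 36*y^2 - 60*y - 24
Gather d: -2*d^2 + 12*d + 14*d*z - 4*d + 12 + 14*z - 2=-2*d^2 + d*(14*z + 8) + 14*z + 10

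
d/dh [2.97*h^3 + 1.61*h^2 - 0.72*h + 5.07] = 8.91*h^2 + 3.22*h - 0.72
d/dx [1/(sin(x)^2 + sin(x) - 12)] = -(2*sin(x) + 1)*cos(x)/(sin(x)^2 + sin(x) - 12)^2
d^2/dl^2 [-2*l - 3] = 0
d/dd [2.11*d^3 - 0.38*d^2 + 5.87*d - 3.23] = 6.33*d^2 - 0.76*d + 5.87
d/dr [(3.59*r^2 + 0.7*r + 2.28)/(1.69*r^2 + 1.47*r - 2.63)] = (4.0943*r^2 - 26.5898*r - 5.1926)/(2.8561*r^4 + 4.9686*r^3 - 6.7285*r^2 - 7.7322*r + 6.9169)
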